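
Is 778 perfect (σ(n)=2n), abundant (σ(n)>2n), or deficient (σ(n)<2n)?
deficient

Proper divisors of 778: sum = 1 + 2 + 389 = 392
Since 392 < 778, 778 is deficient.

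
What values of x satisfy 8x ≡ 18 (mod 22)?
x ≡ 5 (mod 11)

gcd(8, 22) = 2, which divides 18, so solutions exist.
Divide through by 2: 4x ≡ 9 (mod 11).
Find 4^(-1) mod 11 by the extended Euclidean algorithm:
11 = 2 × 4 + 3  ⟹  3 = (1)·11 + (-2)·4
4 = 1 × 3 + 1  ⟹  1 = (-1)·11 + (3)·4
So (3)·4 ≡ 1 (mod 11), i.e. 4^(-1) ≡ 3 (mod 11).
x ≡ 3 × 9 = 27 ≡ 5 (mod 11).
Check: 8 × 5 = 40 ≡ 18 (mod 22).
x ≡ 5 (mod 11), giving 2 solutions mod 22.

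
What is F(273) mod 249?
10

Matrix identity: Q^n = [[F_(n+1), F_n], [F_n, F_(n-1)]] with Q = [[1,1],[1,0]].
n = 273 = 100010001₂. Square-and-multiply, entries mod 249:
Q^1 = [[1,1],[1,0]]
Q^2 = (Q^1)² = [[2,1],[1,1]]
Q^4 = (Q^2)² = [[5,3],[3,2]]
Q^8 = (Q^4)² = [[34,21],[21,13]]
Q^17 = (Q^8)²·Q = [[94,103],[103,240]]
Q^34 = (Q^17)² = [[23,40],[40,232]]
Q^68 = (Q^34)² = [[137,240],[240,146]]
Q^136 = (Q^68)² = [[175,192],[192,232]]
Q^273 = (Q^136)²·Q = [[217,10],[10,207]]
F_273 mod 249 = Q^273[0][1] = 10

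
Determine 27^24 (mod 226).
177

Repeated squaring. Binary of 24 = 11000.
27^1 ≡ 27 (mod 226); 27^2 ≡ 51 (mod 226); 27^4 ≡ 115 (mod 226); 27^8 ≡ 117 (mod 226); 27^16 ≡ 129 (mod 226)
27^24 = 27^8 × 27^16 ≡ 177 (mod 226)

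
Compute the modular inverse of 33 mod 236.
93

gcd(33, 236) = 1, so the inverse exists.
Extended Euclidean algorithm on (236, 33):
236 = 7 × 33 + 5  ⟹  5 = (1)·236 + (-7)·33
33 = 6 × 5 + 3  ⟹  3 = (-6)·236 + (43)·33
5 = 1 × 3 + 2  ⟹  2 = (7)·236 + (-50)·33
3 = 1 × 2 + 1  ⟹  1 = (-13)·236 + (93)·33
So (93)·33 ≡ 1 (mod 236), i.e. 33^(-1) ≡ 93 (mod 236).
Check: 33 × 93 = 3069 ≡ 1 (mod 236)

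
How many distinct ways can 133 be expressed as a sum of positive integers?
7346629512

p(n) counts ways to write n as a sum of positive integers (order ignored).
Euler's pentagonal recurrence: p(k) = p(k-1) + p(k-2) - p(k-5) - p(k-7) + p(k-12) + p(k-15) - ... (offsets j(3j∓1)/2, signs ++--, p(0)=1, p(<0)=0).
DP table for k = 0..132: p(0)=1, p(1)=1, p(2)=2, p(3)=3, p(4)=5, p(5)=7, p(6)=11, p(7)=15, p(8)=22, p(9)=30, p(10)=42, p(11)=56, p(12)=77, p(13)=101, p(14)=135, p(15)=176, p(16)=231, p(17)=297, p(18)=385, p(19)=490, p(20)=627, p(21)=792, p(22)=1002, p(23)=1255, p(24)=1575, p(25)=1958, p(26)=2436, p(27)=3010, p(28)=3718, p(29)=4565, p(30)=5604, p(31)=6842, p(32)=8349, p(33)=10143, p(34)=12310, p(35)=14883, p(36)=17977, p(37)=21637, p(38)=26015, p(39)=31185, p(40)=37338, p(41)=44583, p(42)=53174, p(43)=63261, p(44)=75175, p(45)=89134, p(46)=105558, p(47)=124754, p(48)=147273, p(49)=173525, p(50)=204226, p(51)=239943, p(52)=281589, p(53)=329931, p(54)=386155, p(55)=451276, p(56)=526823, p(57)=614154, p(58)=715220, p(59)=831820, p(60)=966467, p(61)=1121505, p(62)=1300156, p(63)=1505499, p(64)=1741630, p(65)=2012558, p(66)=2323520, p(67)=2679689, p(68)=3087735, p(69)=3554345, p(70)=4087968, p(71)=4697205, p(72)=5392783, p(73)=6185689, p(74)=7089500, p(75)=8118264, p(76)=9289091, p(77)=10619863, p(78)=12132164, p(79)=13848650, p(80)=15796476, p(81)=18004327, p(82)=20506255, p(83)=23338469, p(84)=26543660, p(85)=30167357, p(86)=34262962, p(87)=38887673, p(88)=44108109, p(89)=49995925, p(90)=56634173, p(91)=64112359, p(92)=72533807, p(93)=82010177, p(94)=92669720, p(95)=104651419, p(96)=118114304, p(97)=133230930, p(98)=150198136, p(99)=169229875, p(100)=190569292, p(101)=214481126, p(102)=241265379, p(103)=271248950, p(104)=304801365, p(105)=342325709, p(106)=384276336, p(107)=431149389, p(108)=483502844, p(109)=541946240, p(110)=607163746, p(111)=679903203, p(112)=761002156, p(113)=851376628, p(114)=952050665, p(115)=1064144451, p(116)=1188908248, p(117)=1327710076, p(118)=1482074143, p(119)=1653668665, p(120)=1844349560, p(121)=2056148051, p(122)=2291320912, p(123)=2552338241, p(124)=2841940500, p(125)=3163127352, p(126)=3519222692, p(127)=3913864295, p(128)=4351078600, p(129)=4835271870, p(130)=5371315400, p(131)=5964539504, p(132)=6620830889.
Final step: p(133) = p(132) + p(131) - p(128) - p(126) + p(121) + p(118) - p(111) - p(107) + p(98) + p(93) - p(82) - p(76) + p(63) + p(56) - p(41) - p(33) + p(16) + p(7)
= 6620830889 + 5964539504 - 4351078600 - 3519222692 + 2056148051 + 1482074143 - 679903203 - 431149389 + 150198136 + 82010177 - 20506255 - 9289091 + 1505499 + 526823 - 44583 - 10143 + 231 + 15
= 7346629512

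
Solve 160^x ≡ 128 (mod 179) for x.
71

Baby-step giant-step with step n = ⌈√179⌉ = 14.
Baby steps 160^j mod 179 (j:value) for j=0..13: 0:1, 1:160, 2:3, 3:122, 4:9, 5:8, 6:27, 7:24, 8:81, 9:72, 10:64, 11:37, 12:13, 13:111.
Giant-step multiplier: 160^(-14) ≡ 160^(178-14) = 160^164 ≡ 101 (mod 179).
Giant steps γ_i = 128·101^i mod 179: γ_0=128, γ_1=40, γ_2=102, γ_3=99, γ_4=154, γ_5=160 (in table at j=1).
x = i·n + j = 5·14 + 1 = 71.
Check: 160^71 ≡ 128 (mod 179).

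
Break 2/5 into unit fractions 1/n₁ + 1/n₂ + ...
1/3 + 1/15

Greedy algorithm:
2/5: ceiling(5/2) = 3, use 1/3
1/15: ceiling(15/1) = 15, use 1/15
Result: 2/5 = 1/3 + 1/15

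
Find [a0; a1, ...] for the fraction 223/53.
[4; 4, 1, 4, 2]

Euclidean algorithm steps:
223 = 4 × 53 + 11
53 = 4 × 11 + 9
11 = 1 × 9 + 2
9 = 4 × 2 + 1
2 = 2 × 1 + 0
Continued fraction: [4; 4, 1, 4, 2]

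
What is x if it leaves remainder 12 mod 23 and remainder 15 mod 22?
81

Using Chinese Remainder Theorem:
M = 23 × 22 = 506
M1 = 22, M2 = 23
y1 = 22^(-1) mod 23 = 22
y2 = 23^(-1) mod 22 = 1
x = (12×22×22 + 15×23×1) mod 506 = 81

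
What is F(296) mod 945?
777

Matrix identity: Q^n = [[F_(n+1), F_n], [F_n, F_(n-1)]] with Q = [[1,1],[1,0]].
n = 296 = 100101000₂. Square-and-multiply, entries mod 945:
Q^1 = [[1,1],[1,0]]
Q^2 = (Q^1)² = [[2,1],[1,1]]
Q^4 = (Q^2)² = [[5,3],[3,2]]
Q^9 = (Q^4)²·Q = [[55,34],[34,21]]
Q^18 = (Q^9)² = [[401,694],[694,652]]
Q^37 = (Q^18)²·Q = [[134,782],[782,297]]
Q^74 = (Q^37)² = [[110,622],[622,433]]
Q^148 = (Q^74)² = [[194,381],[381,758]]
Q^296 = (Q^148)² = [[412,777],[777,580]]
F_296 mod 945 = Q^296[0][1] = 777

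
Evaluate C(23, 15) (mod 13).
6

Using Lucas' theorem:
Write n=23 and k=15 in base 13:
n in base 13: [1, 10]
k in base 13: [1, 2]
C(23,15) mod 13 = ∏ C(n_i, k_i) mod 13
Digit binomials (mod 13): C(1,1) = 1; C(10,2) = 45 ≡ 6
Product: 1 × 6 = 6 ≡ 6 (mod 13)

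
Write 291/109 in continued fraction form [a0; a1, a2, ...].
[2; 1, 2, 36]

Euclidean algorithm steps:
291 = 2 × 109 + 73
109 = 1 × 73 + 36
73 = 2 × 36 + 1
36 = 36 × 1 + 0
Continued fraction: [2; 1, 2, 36]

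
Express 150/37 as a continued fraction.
[4; 18, 2]

Euclidean algorithm steps:
150 = 4 × 37 + 2
37 = 18 × 2 + 1
2 = 2 × 1 + 0
Continued fraction: [4; 18, 2]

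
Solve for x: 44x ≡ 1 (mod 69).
11

gcd(44, 69) = 1, so the inverse exists.
Extended Euclidean algorithm on (69, 44):
69 = 1 × 44 + 25  ⟹  25 = (1)·69 + (-1)·44
44 = 1 × 25 + 19  ⟹  19 = (-1)·69 + (2)·44
25 = 1 × 19 + 6  ⟹  6 = (2)·69 + (-3)·44
19 = 3 × 6 + 1  ⟹  1 = (-7)·69 + (11)·44
So (11)·44 ≡ 1 (mod 69), i.e. 44^(-1) ≡ 11 (mod 69).
Check: 44 × 11 = 484 ≡ 1 (mod 69)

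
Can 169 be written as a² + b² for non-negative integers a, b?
0² + 13² (a=0, b=13)

Factorization: 169 = 13^2
By Fermat: n is sum of two squares iff every prime p ≡ 3 (mod 4) appears to even power.
All primes ≡ 3 (mod 4) appear to even power.
Search a = 0, 1, 2, … for 169 - a² a perfect square: first hit at a = 0: 169 - 0 = 169 = 13².
169 = 0² + 13² = 0 + 169 ✓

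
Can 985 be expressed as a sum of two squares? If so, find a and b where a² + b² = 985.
12² + 29² (a=12, b=29)

Factorization: 985 = 5 × 197
By Fermat: n is sum of two squares iff every prime p ≡ 3 (mod 4) appears to even power.
All primes ≡ 3 (mod 4) appear to even power.
Search a = 0, 1, 2, … for 985 - a² a perfect square: first hit at a = 12: 985 - 144 = 841 = 29².
985 = 12² + 29² = 144 + 841 ✓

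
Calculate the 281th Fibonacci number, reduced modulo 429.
1

Matrix identity: Q^n = [[F_(n+1), F_n], [F_n, F_(n-1)]] with Q = [[1,1],[1,0]].
n = 281 = 100011001₂. Square-and-multiply, entries mod 429:
Q^1 = [[1,1],[1,0]]
Q^2 = (Q^1)² = [[2,1],[1,1]]
Q^4 = (Q^2)² = [[5,3],[3,2]]
Q^8 = (Q^4)² = [[34,21],[21,13]]
Q^17 = (Q^8)²·Q = [[10,310],[310,129]]
Q^35 = (Q^17)²·Q = [[294,104],[104,190]]
Q^70 = (Q^35)² = [[298,143],[143,155]]
Q^140 = (Q^70)² = [[287,0],[0,287]]
Q^281 = (Q^140)²·Q = [[1,1],[1,0]]
F_281 mod 429 = Q^281[0][1] = 1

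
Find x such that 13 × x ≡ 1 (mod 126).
97

gcd(13, 126) = 1, so the inverse exists.
Extended Euclidean algorithm on (126, 13):
126 = 9 × 13 + 9  ⟹  9 = (1)·126 + (-9)·13
13 = 1 × 9 + 4  ⟹  4 = (-1)·126 + (10)·13
9 = 2 × 4 + 1  ⟹  1 = (3)·126 + (-29)·13
So (-29)·13 ≡ 1 (mod 126), i.e. 13^(-1) ≡ -29 ≡ 97 (mod 126).
Check: 13 × 97 = 1261 ≡ 1 (mod 126)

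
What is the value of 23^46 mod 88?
1

Repeated squaring. Binary of 46 = 101110.
23^1 ≡ 23 (mod 88); 23^2 ≡ 1 (mod 88); 23^4 ≡ 1 (mod 88); 23^8 ≡ 1 (mod 88); 23^16 ≡ 1 (mod 88); 23^32 ≡ 1 (mod 88)
23^46 = 23^2 × 23^4 × 23^8 × 23^32 ≡ 1 (mod 88)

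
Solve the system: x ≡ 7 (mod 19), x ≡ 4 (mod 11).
26

Using Chinese Remainder Theorem:
M = 19 × 11 = 209
M1 = 11, M2 = 19
y1 = 11^(-1) mod 19 = 7
y2 = 19^(-1) mod 11 = 7
x = (7×11×7 + 4×19×7) mod 209 = 26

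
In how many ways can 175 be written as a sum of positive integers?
435157697830

p(n) counts ways to write n as a sum of positive integers (order ignored).
Euler's pentagonal recurrence: p(k) = p(k-1) + p(k-2) - p(k-5) - p(k-7) + p(k-12) + p(k-15) - ... (offsets j(3j∓1)/2, signs ++--, p(0)=1, p(<0)=0).
DP table for k = 0..174: p(0)=1, p(1)=1, p(2)=2, p(3)=3, p(4)=5, p(5)=7, p(6)=11, p(7)=15, p(8)=22, p(9)=30, p(10)=42, p(11)=56, p(12)=77, p(13)=101, p(14)=135, p(15)=176, p(16)=231, p(17)=297, p(18)=385, p(19)=490, p(20)=627, p(21)=792, p(22)=1002, p(23)=1255, p(24)=1575, p(25)=1958, p(26)=2436, p(27)=3010, p(28)=3718, p(29)=4565, p(30)=5604, p(31)=6842, p(32)=8349, p(33)=10143, p(34)=12310, p(35)=14883, p(36)=17977, p(37)=21637, p(38)=26015, p(39)=31185, p(40)=37338, p(41)=44583, p(42)=53174, p(43)=63261, p(44)=75175, p(45)=89134, p(46)=105558, p(47)=124754, p(48)=147273, p(49)=173525, p(50)=204226, p(51)=239943, p(52)=281589, p(53)=329931, p(54)=386155, p(55)=451276, p(56)=526823, p(57)=614154, p(58)=715220, p(59)=831820, p(60)=966467, p(61)=1121505, p(62)=1300156, p(63)=1505499, p(64)=1741630, p(65)=2012558, p(66)=2323520, p(67)=2679689, p(68)=3087735, p(69)=3554345, p(70)=4087968, p(71)=4697205, p(72)=5392783, p(73)=6185689, p(74)=7089500, p(75)=8118264, p(76)=9289091, p(77)=10619863, p(78)=12132164, p(79)=13848650, p(80)=15796476, p(81)=18004327, p(82)=20506255, p(83)=23338469, p(84)=26543660, p(85)=30167357, p(86)=34262962, p(87)=38887673, p(88)=44108109, p(89)=49995925, p(90)=56634173, p(91)=64112359, p(92)=72533807, p(93)=82010177, p(94)=92669720, p(95)=104651419, p(96)=118114304, p(97)=133230930, p(98)=150198136, p(99)=169229875, p(100)=190569292, p(101)=214481126, p(102)=241265379, p(103)=271248950, p(104)=304801365, p(105)=342325709, p(106)=384276336, p(107)=431149389, p(108)=483502844, p(109)=541946240, p(110)=607163746, p(111)=679903203, p(112)=761002156, p(113)=851376628, p(114)=952050665, p(115)=1064144451, p(116)=1188908248, p(117)=1327710076, p(118)=1482074143, p(119)=1653668665, p(120)=1844349560, p(121)=2056148051, p(122)=2291320912, p(123)=2552338241, p(124)=2841940500, p(125)=3163127352, p(126)=3519222692, p(127)=3913864295, p(128)=4351078600, p(129)=4835271870, p(130)=5371315400, p(131)=5964539504, p(132)=6620830889, p(133)=7346629512, p(134)=8149040695, p(135)=9035836076, p(136)=10015581680, p(137)=11097645016, p(138)=12292341831, p(139)=13610949895, p(140)=15065878135, p(141)=16670689208, p(142)=18440293320, p(143)=20390982757, p(144)=22540654445, p(145)=24908858009, p(146)=27517052599, p(147)=30388671978, p(148)=33549419497, p(149)=37027355200, p(150)=40853235313, p(151)=45060624582, p(152)=49686288421, p(153)=54770336324, p(154)=60356673280, p(155)=66493182097, p(156)=73232243759, p(157)=80630964769, p(158)=88751778802, p(159)=97662728555, p(160)=107438159466, p(161)=118159068427, p(162)=129913904637, p(163)=142798995930, p(164)=156919475295, p(165)=172389800255, p(166)=189334822579, p(167)=207890420102, p(168)=228204732751, p(169)=250438925115, p(170)=274768617130, p(171)=301384802048, p(172)=330495499613, p(173)=362326859895, p(174)=397125074750.
Final step: p(175) = p(174) + p(173) - p(170) - p(168) + p(163) + p(160) - p(153) - p(149) + p(140) + p(135) - p(124) - p(118) + p(105) + p(98) - p(83) - p(75) + p(58) + p(49) - p(30) - p(20)
= 397125074750 + 362326859895 - 274768617130 - 228204732751 + 142798995930 + 107438159466 - 54770336324 - 37027355200 + 15065878135 + 9035836076 - 2841940500 - 1482074143 + 342325709 + 150198136 - 23338469 - 8118264 + 715220 + 173525 - 5604 - 627
= 435157697830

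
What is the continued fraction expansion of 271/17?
[15; 1, 16]

Euclidean algorithm steps:
271 = 15 × 17 + 16
17 = 1 × 16 + 1
16 = 16 × 1 + 0
Continued fraction: [15; 1, 16]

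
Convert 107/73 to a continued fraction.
[1; 2, 6, 1, 4]

Euclidean algorithm steps:
107 = 1 × 73 + 34
73 = 2 × 34 + 5
34 = 6 × 5 + 4
5 = 1 × 4 + 1
4 = 4 × 1 + 0
Continued fraction: [1; 2, 6, 1, 4]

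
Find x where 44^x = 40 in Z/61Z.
5

Baby-step giant-step with step n = ⌈√61⌉ = 8.
Baby steps 44^j mod 61 (j:value) for j=0..7: 0:1, 1:44, 2:45, 3:28, 4:12, 5:40, 6:52, 7:31.
h = 40 is already in the table at j=5, so x = 5.
Check: 44^5 ≡ 40 (mod 61).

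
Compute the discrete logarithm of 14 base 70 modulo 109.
53

Baby-step giant-step with step n = ⌈√109⌉ = 11.
Baby steps 70^j mod 109 (j:value) for j=0..10: 0:1, 1:70, 2:104, 3:86, 4:25, 5:6, 6:93, 7:79, 8:80, 9:41, 10:36.
Giant-step multiplier: 70^(-11) ≡ 70^(108-11) = 70^97 ≡ 42 (mod 109).
Giant steps γ_i = 14·42^i mod 109: γ_0=14, γ_1=43, γ_2=62, γ_3=97, γ_4=41 (in table at j=9).
x = i·n + j = 4·11 + 9 = 53.
Check: 70^53 ≡ 14 (mod 109).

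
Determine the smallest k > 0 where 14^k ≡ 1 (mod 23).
22

23 is prime, so ord(14) divides φ(23) = 22.
Divisors of 22: 1, 2, 11, 22.
Repeated squaring: 14^1 ≡ 14, 14^2 ≡ 12, 14^4 ≡ 6, 14^8 ≡ 13, 14^16 ≡ 8 (mod 23).
Test 14^d mod 23 for each divisor d in increasing order:
14^1 ≡ 14
14^2 ≡ 12
14^11 = 14^8·14^2·14^1 ≡ 22
14^22 = 14^16·14^4·14^2 ≡ 1  ← first divisor giving 1
The order is 22.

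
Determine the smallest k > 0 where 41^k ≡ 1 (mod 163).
81

163 is prime, so ord(41) divides φ(163) = 162.
Divisors of 162: 1, 2, 3, 6, 9, 18, 27, 54, 81, 162.
Repeated squaring: 41^1 ≡ 41, 41^2 ≡ 51, 41^4 ≡ 156, 41^8 ≡ 49, 41^16 ≡ 119, 41^32 ≡ 143, 41^64 ≡ 74, 41^128 ≡ 97 (mod 163).
Test 41^d mod 163 for each divisor d in increasing order:
41^1 ≡ 41
41^2 ≡ 51
41^3 = 41^2·41^1 ≡ 135
41^6 = 41^4·41^2 ≡ 132
41^9 = 41^8·41^1 ≡ 53
41^18 = 41^16·41^2 ≡ 38
41^27 = 41^16·41^8·41^2·41^1 ≡ 58
41^54 = 41^32·41^16·41^4·41^2 ≡ 104
41^81 = 41^64·41^16·41^1 ≡ 1  ← first divisor giving 1
The order is 81.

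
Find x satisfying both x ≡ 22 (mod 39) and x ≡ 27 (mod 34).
61

Using Chinese Remainder Theorem:
M = 39 × 34 = 1326
M1 = 34, M2 = 39
y1 = 34^(-1) mod 39 = 31
y2 = 39^(-1) mod 34 = 7
x = (22×34×31 + 27×39×7) mod 1326 = 61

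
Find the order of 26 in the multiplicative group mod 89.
88

89 is prime, so ord(26) divides φ(89) = 88.
Divisors of 88: 1, 2, 4, 8, 11, 22, 44, 88.
Repeated squaring: 26^1 ≡ 26, 26^2 ≡ 53, 26^4 ≡ 50, 26^8 ≡ 8, 26^16 ≡ 64, 26^32 ≡ 2, 26^64 ≡ 4 (mod 89).
Test 26^d mod 89 for each divisor d in increasing order:
26^1 ≡ 26
26^2 ≡ 53
26^4 ≡ 50
26^8 ≡ 8
26^11 = 26^8·26^2·26^1 ≡ 77
26^22 = 26^16·26^4·26^2 ≡ 55
26^44 = 26^32·26^8·26^4 ≡ 88
26^88 = 26^64·26^16·26^8 ≡ 1  ← first divisor giving 1
The order is 88.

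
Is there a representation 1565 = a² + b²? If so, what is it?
11² + 38² (a=11, b=38)

Factorization: 1565 = 5 × 313
By Fermat: n is sum of two squares iff every prime p ≡ 3 (mod 4) appears to even power.
All primes ≡ 3 (mod 4) appear to even power.
Search a = 0, 1, 2, … for 1565 - a² a perfect square: first hit at a = 11: 1565 - 121 = 1444 = 38².
1565 = 11² + 38² = 121 + 1444 ✓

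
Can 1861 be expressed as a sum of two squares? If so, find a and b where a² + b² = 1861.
30² + 31² (a=30, b=31)

Factorization: 1861 = 1861
By Fermat: n is sum of two squares iff every prime p ≡ 3 (mod 4) appears to even power.
All primes ≡ 3 (mod 4) appear to even power.
Search a = 0, 1, 2, … for 1861 - a² a perfect square: first hit at a = 30: 1861 - 900 = 961 = 31².
1861 = 30² + 31² = 900 + 961 ✓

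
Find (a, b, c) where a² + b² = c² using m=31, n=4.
(945, 248, 977)

Euclid's formula: a = m² - n², b = 2mn, c = m² + n²
m = 31, n = 4
a = 31² - 4² = 961 - 16 = 945
b = 2 × 31 × 4 = 248
c = 31² + 4² = 961 + 16 = 977
Verification: 945² + 248² = 893025 + 61504 = 954529 = 977² ✓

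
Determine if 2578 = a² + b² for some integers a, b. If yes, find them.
27² + 43² (a=27, b=43)

Factorization: 2578 = 2 × 1289
By Fermat: n is sum of two squares iff every prime p ≡ 3 (mod 4) appears to even power.
All primes ≡ 3 (mod 4) appear to even power.
Search a = 0, 1, 2, … for 2578 - a² a perfect square: first hit at a = 27: 2578 - 729 = 1849 = 43².
2578 = 27² + 43² = 729 + 1849 ✓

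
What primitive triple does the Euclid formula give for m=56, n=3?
(3127, 336, 3145)

Euclid's formula: a = m² - n², b = 2mn, c = m² + n²
m = 56, n = 3
a = 56² - 3² = 3136 - 9 = 3127
b = 2 × 56 × 3 = 336
c = 56² + 3² = 3136 + 9 = 3145
Verification: 3127² + 336² = 9778129 + 112896 = 9891025 = 3145² ✓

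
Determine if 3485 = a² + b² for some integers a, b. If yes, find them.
2² + 59² (a=2, b=59)

Factorization: 3485 = 5 × 17 × 41
By Fermat: n is sum of two squares iff every prime p ≡ 3 (mod 4) appears to even power.
All primes ≡ 3 (mod 4) appear to even power.
Search a = 0, 1, 2, … for 3485 - a² a perfect square: first hit at a = 2: 3485 - 4 = 3481 = 59².
3485 = 2² + 59² = 4 + 3481 ✓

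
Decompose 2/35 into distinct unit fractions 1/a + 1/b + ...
1/18 + 1/630

Greedy algorithm:
2/35: ceiling(35/2) = 18, use 1/18
1/630: ceiling(630/1) = 630, use 1/630
Result: 2/35 = 1/18 + 1/630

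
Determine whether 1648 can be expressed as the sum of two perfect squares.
Not possible

Factorization: 1648 = 2^4 × 103
By Fermat: n is sum of two squares iff every prime p ≡ 3 (mod 4) appears to even power.
Prime(s) ≡ 3 (mod 4) with odd exponent: [(103, 1)]
Therefore 1648 cannot be expressed as a² + b².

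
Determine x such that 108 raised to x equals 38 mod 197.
83

Baby-step giant-step with step n = ⌈√197⌉ = 15.
Baby steps 108^j mod 197 (j:value) for j=0..14: 0:1, 1:108, 2:41, 3:94, 4:105, 5:111, 6:168, 7:20, 8:190, 9:32, 10:107, 11:130, 12:53, 13:11, 14:6.
Giant-step multiplier: 108^(-15) ≡ 108^(196-15) = 108^181 ≡ 159 (mod 197).
Giant steps γ_i = 38·159^i mod 197: γ_0=38, γ_1=132, γ_2=106, γ_3=109, γ_4=192, γ_5=190 (in table at j=8).
x = i·n + j = 5·15 + 8 = 83.
Check: 108^83 ≡ 38 (mod 197).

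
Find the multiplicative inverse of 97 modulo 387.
4

gcd(97, 387) = 1, so the inverse exists.
Extended Euclidean algorithm on (387, 97):
387 = 3 × 97 + 96  ⟹  96 = (1)·387 + (-3)·97
97 = 1 × 96 + 1  ⟹  1 = (-1)·387 + (4)·97
So (4)·97 ≡ 1 (mod 387), i.e. 97^(-1) ≡ 4 (mod 387).
Check: 97 × 4 = 388 ≡ 1 (mod 387)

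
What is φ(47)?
46

47 = 47
φ(n) = n × ∏(1 - 1/p) for each prime p dividing n
φ(47) = 47 × (1 - 1/47) = 46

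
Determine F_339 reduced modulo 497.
373

Matrix identity: Q^n = [[F_(n+1), F_n], [F_n, F_(n-1)]] with Q = [[1,1],[1,0]].
n = 339 = 101010011₂. Square-and-multiply, entries mod 497:
Q^1 = [[1,1],[1,0]]
Q^2 = (Q^1)² = [[2,1],[1,1]]
Q^5 = (Q^2)²·Q = [[8,5],[5,3]]
Q^10 = (Q^5)² = [[89,55],[55,34]]
Q^21 = (Q^10)²·Q = [[316,12],[12,304]]
Q^42 = (Q^21)² = [[103,482],[482,118]]
Q^84 = (Q^42)² = [[397,164],[164,233]]
Q^169 = (Q^84)²·Q = [[62,118],[118,441]]
Q^339 = (Q^169)²·Q = [[87,373],[373,211]]
F_339 mod 497 = Q^339[0][1] = 373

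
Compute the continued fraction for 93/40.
[2; 3, 13]

Euclidean algorithm steps:
93 = 2 × 40 + 13
40 = 3 × 13 + 1
13 = 13 × 1 + 0
Continued fraction: [2; 3, 13]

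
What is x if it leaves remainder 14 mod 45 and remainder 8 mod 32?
104

Using Chinese Remainder Theorem:
M = 45 × 32 = 1440
M1 = 32, M2 = 45
y1 = 32^(-1) mod 45 = 38
y2 = 45^(-1) mod 32 = 5
x = (14×32×38 + 8×45×5) mod 1440 = 104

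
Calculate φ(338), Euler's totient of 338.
156

338 = 2 × 13^2
φ(n) = n × ∏(1 - 1/p) for each prime p dividing n
φ(338) = 338 × (1 - 1/2) × (1 - 1/13) = 156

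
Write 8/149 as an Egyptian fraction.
1/19 + 1/944 + 1/2672464

Greedy algorithm:
8/149: ceiling(149/8) = 19, use 1/19
3/2831: ceiling(2831/3) = 944, use 1/944
1/2672464: ceiling(2672464/1) = 2672464, use 1/2672464
Result: 8/149 = 1/19 + 1/944 + 1/2672464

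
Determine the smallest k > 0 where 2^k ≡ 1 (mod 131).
130

131 is prime, so ord(2) divides φ(131) = 130.
Divisors of 130: 1, 2, 5, 10, 13, 26, 65, 130.
Repeated squaring: 2^1 ≡ 2, 2^2 ≡ 4, 2^4 ≡ 16, 2^8 ≡ 125, 2^16 ≡ 36, 2^32 ≡ 117, 2^64 ≡ 65, 2^128 ≡ 33 (mod 131).
Test 2^d mod 131 for each divisor d in increasing order:
2^1 ≡ 2
2^2 ≡ 4
2^5 = 2^4·2^1 ≡ 32
2^10 = 2^8·2^2 ≡ 107
2^13 = 2^8·2^4·2^1 ≡ 70
2^26 = 2^16·2^8·2^2 ≡ 53
2^65 = 2^64·2^1 ≡ 130
2^130 = 2^128·2^2 ≡ 1  ← first divisor giving 1
The order is 130.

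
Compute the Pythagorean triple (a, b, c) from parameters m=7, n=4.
(33, 56, 65)

Euclid's formula: a = m² - n², b = 2mn, c = m² + n²
m = 7, n = 4
a = 7² - 4² = 49 - 16 = 33
b = 2 × 7 × 4 = 56
c = 7² + 4² = 49 + 16 = 65
Verification: 33² + 56² = 1089 + 3136 = 4225 = 65² ✓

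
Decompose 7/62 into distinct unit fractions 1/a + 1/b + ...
1/9 + 1/558

Greedy algorithm:
7/62: ceiling(62/7) = 9, use 1/9
1/558: ceiling(558/1) = 558, use 1/558
Result: 7/62 = 1/9 + 1/558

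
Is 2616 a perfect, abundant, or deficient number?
abundant

Proper divisors of 2616: sum = 1 + 2 + 3 + 4 + 6 + 8 + 12 + 24 + 109 + 218 + 327 + 436 + 654 + 872 + 1308 = 3984
Since 3984 > 2616, 2616 is abundant.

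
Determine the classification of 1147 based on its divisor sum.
deficient

Proper divisors of 1147: sum = 1 + 31 + 37 = 69
Since 69 < 1147, 1147 is deficient.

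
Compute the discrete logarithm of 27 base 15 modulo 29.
13

Baby-step giant-step with step n = ⌈√29⌉ = 6.
Baby steps 15^j mod 29 (j:value) for j=0..5: 0:1, 1:15, 2:22, 3:11, 4:20, 5:10.
Giant-step multiplier: 15^(-6) ≡ 15^(28-6) = 15^22 ≡ 6 (mod 29).
Giant steps γ_i = 27·6^i mod 29: γ_0=27, γ_1=17, γ_2=15 (in table at j=1).
x = i·n + j = 2·6 + 1 = 13.
Check: 15^13 ≡ 27 (mod 29).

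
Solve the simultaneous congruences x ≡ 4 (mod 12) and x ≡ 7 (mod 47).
148

Using Chinese Remainder Theorem:
M = 12 × 47 = 564
M1 = 47, M2 = 12
y1 = 47^(-1) mod 12 = 11
y2 = 12^(-1) mod 47 = 4
x = (4×47×11 + 7×12×4) mod 564 = 148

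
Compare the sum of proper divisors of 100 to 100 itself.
abundant

Proper divisors of 100: sum = 1 + 2 + 4 + 5 + 10 + 20 + 25 + 50 = 117
Since 117 > 100, 100 is abundant.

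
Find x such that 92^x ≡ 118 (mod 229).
218

Baby-step giant-step with step n = ⌈√229⌉ = 16.
Baby steps 92^j mod 229 (j:value) for j=0..15: 0:1, 1:92, 2:220, 3:88, 4:81, 5:124, 6:187, 7:29, 8:149, 9:197, 10:33, 11:59, 12:161, 13:156, 14:154, 15:199.
Giant-step multiplier: 92^(-16) ≡ 92^(228-16) = 92^212 ≡ 19 (mod 229).
Giant steps γ_i = 118·19^i mod 229: γ_0=118, γ_1=181, γ_2=4, γ_3=76, γ_4=70, γ_5=185, γ_6=80, γ_7=146, γ_8=26, γ_9=36, γ_10=226, γ_11=172, γ_12=62, γ_13=33 (in table at j=10).
x = i·n + j = 13·16 + 10 = 218.
Check: 92^218 ≡ 118 (mod 229).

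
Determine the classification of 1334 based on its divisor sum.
deficient

Proper divisors of 1334: sum = 1 + 2 + 23 + 29 + 46 + 58 + 667 = 826
Since 826 < 1334, 1334 is deficient.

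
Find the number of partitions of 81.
18004327

p(n) counts ways to write n as a sum of positive integers (order ignored).
Euler's pentagonal recurrence: p(k) = p(k-1) + p(k-2) - p(k-5) - p(k-7) + p(k-12) + p(k-15) - ... (offsets j(3j∓1)/2, signs ++--, p(0)=1, p(<0)=0).
DP table for k = 0..80: p(0)=1, p(1)=1, p(2)=2, p(3)=3, p(4)=5, p(5)=7, p(6)=11, p(7)=15, p(8)=22, p(9)=30, p(10)=42, p(11)=56, p(12)=77, p(13)=101, p(14)=135, p(15)=176, p(16)=231, p(17)=297, p(18)=385, p(19)=490, p(20)=627, p(21)=792, p(22)=1002, p(23)=1255, p(24)=1575, p(25)=1958, p(26)=2436, p(27)=3010, p(28)=3718, p(29)=4565, p(30)=5604, p(31)=6842, p(32)=8349, p(33)=10143, p(34)=12310, p(35)=14883, p(36)=17977, p(37)=21637, p(38)=26015, p(39)=31185, p(40)=37338, p(41)=44583, p(42)=53174, p(43)=63261, p(44)=75175, p(45)=89134, p(46)=105558, p(47)=124754, p(48)=147273, p(49)=173525, p(50)=204226, p(51)=239943, p(52)=281589, p(53)=329931, p(54)=386155, p(55)=451276, p(56)=526823, p(57)=614154, p(58)=715220, p(59)=831820, p(60)=966467, p(61)=1121505, p(62)=1300156, p(63)=1505499, p(64)=1741630, p(65)=2012558, p(66)=2323520, p(67)=2679689, p(68)=3087735, p(69)=3554345, p(70)=4087968, p(71)=4697205, p(72)=5392783, p(73)=6185689, p(74)=7089500, p(75)=8118264, p(76)=9289091, p(77)=10619863, p(78)=12132164, p(79)=13848650, p(80)=15796476.
Final step: p(81) = p(80) + p(79) - p(76) - p(74) + p(69) + p(66) - p(59) - p(55) + p(46) + p(41) - p(30) - p(24) + p(11) + p(4)
= 15796476 + 13848650 - 9289091 - 7089500 + 3554345 + 2323520 - 831820 - 451276 + 105558 + 44583 - 5604 - 1575 + 56 + 5
= 18004327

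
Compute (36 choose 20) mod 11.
0

Using Lucas' theorem:
Write n=36 and k=20 in base 11:
n in base 11: [3, 3]
k in base 11: [1, 9]
C(36,20) mod 11 = ∏ C(n_i, k_i) mod 11
Digit binomials (mod 11): C(3,1) = 3; C(3,9) = 0 (k_i > n_i)
Product: 3 × 0 = 0 ≡ 0 (mod 11)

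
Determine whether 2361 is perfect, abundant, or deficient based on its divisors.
deficient

Proper divisors of 2361: sum = 1 + 3 + 787 = 791
Since 791 < 2361, 2361 is deficient.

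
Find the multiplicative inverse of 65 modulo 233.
190

gcd(65, 233) = 1, so the inverse exists.
Extended Euclidean algorithm on (233, 65):
233 = 3 × 65 + 38  ⟹  38 = (1)·233 + (-3)·65
65 = 1 × 38 + 27  ⟹  27 = (-1)·233 + (4)·65
38 = 1 × 27 + 11  ⟹  11 = (2)·233 + (-7)·65
27 = 2 × 11 + 5  ⟹  5 = (-5)·233 + (18)·65
11 = 2 × 5 + 1  ⟹  1 = (12)·233 + (-43)·65
So (-43)·65 ≡ 1 (mod 233), i.e. 65^(-1) ≡ -43 ≡ 190 (mod 233).
Check: 65 × 190 = 12350 ≡ 1 (mod 233)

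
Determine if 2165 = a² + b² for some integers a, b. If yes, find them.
7² + 46² (a=7, b=46)

Factorization: 2165 = 5 × 433
By Fermat: n is sum of two squares iff every prime p ≡ 3 (mod 4) appears to even power.
All primes ≡ 3 (mod 4) appear to even power.
Search a = 0, 1, 2, … for 2165 - a² a perfect square: first hit at a = 7: 2165 - 49 = 2116 = 46².
2165 = 7² + 46² = 49 + 2116 ✓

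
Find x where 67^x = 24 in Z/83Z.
29

Baby-step giant-step with step n = ⌈√83⌉ = 10.
Baby steps 67^j mod 83 (j:value) for j=0..9: 0:1, 1:67, 2:7, 3:54, 4:49, 5:46, 6:11, 7:73, 8:77, 9:13.
Giant-step multiplier: 67^(-10) ≡ 67^(82-10) = 67^72 ≡ 81 (mod 83).
Giant steps γ_i = 24·81^i mod 83: γ_0=24, γ_1=35, γ_2=13 (in table at j=9).
x = i·n + j = 2·10 + 9 = 29.
Check: 67^29 ≡ 24 (mod 83).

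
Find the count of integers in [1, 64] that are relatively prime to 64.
32

64 = 2^6
φ(n) = n × ∏(1 - 1/p) for each prime p dividing n
φ(64) = 64 × (1 - 1/2) = 32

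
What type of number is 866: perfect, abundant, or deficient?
deficient

Proper divisors of 866: sum = 1 + 2 + 433 = 436
Since 436 < 866, 866 is deficient.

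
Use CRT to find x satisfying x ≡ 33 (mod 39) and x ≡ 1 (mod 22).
111

Using Chinese Remainder Theorem:
M = 39 × 22 = 858
M1 = 22, M2 = 39
y1 = 22^(-1) mod 39 = 16
y2 = 39^(-1) mod 22 = 13
x = (33×22×16 + 1×39×13) mod 858 = 111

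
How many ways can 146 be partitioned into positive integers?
27517052599

p(n) counts ways to write n as a sum of positive integers (order ignored).
Euler's pentagonal recurrence: p(k) = p(k-1) + p(k-2) - p(k-5) - p(k-7) + p(k-12) + p(k-15) - ... (offsets j(3j∓1)/2, signs ++--, p(0)=1, p(<0)=0).
DP table for k = 0..145: p(0)=1, p(1)=1, p(2)=2, p(3)=3, p(4)=5, p(5)=7, p(6)=11, p(7)=15, p(8)=22, p(9)=30, p(10)=42, p(11)=56, p(12)=77, p(13)=101, p(14)=135, p(15)=176, p(16)=231, p(17)=297, p(18)=385, p(19)=490, p(20)=627, p(21)=792, p(22)=1002, p(23)=1255, p(24)=1575, p(25)=1958, p(26)=2436, p(27)=3010, p(28)=3718, p(29)=4565, p(30)=5604, p(31)=6842, p(32)=8349, p(33)=10143, p(34)=12310, p(35)=14883, p(36)=17977, p(37)=21637, p(38)=26015, p(39)=31185, p(40)=37338, p(41)=44583, p(42)=53174, p(43)=63261, p(44)=75175, p(45)=89134, p(46)=105558, p(47)=124754, p(48)=147273, p(49)=173525, p(50)=204226, p(51)=239943, p(52)=281589, p(53)=329931, p(54)=386155, p(55)=451276, p(56)=526823, p(57)=614154, p(58)=715220, p(59)=831820, p(60)=966467, p(61)=1121505, p(62)=1300156, p(63)=1505499, p(64)=1741630, p(65)=2012558, p(66)=2323520, p(67)=2679689, p(68)=3087735, p(69)=3554345, p(70)=4087968, p(71)=4697205, p(72)=5392783, p(73)=6185689, p(74)=7089500, p(75)=8118264, p(76)=9289091, p(77)=10619863, p(78)=12132164, p(79)=13848650, p(80)=15796476, p(81)=18004327, p(82)=20506255, p(83)=23338469, p(84)=26543660, p(85)=30167357, p(86)=34262962, p(87)=38887673, p(88)=44108109, p(89)=49995925, p(90)=56634173, p(91)=64112359, p(92)=72533807, p(93)=82010177, p(94)=92669720, p(95)=104651419, p(96)=118114304, p(97)=133230930, p(98)=150198136, p(99)=169229875, p(100)=190569292, p(101)=214481126, p(102)=241265379, p(103)=271248950, p(104)=304801365, p(105)=342325709, p(106)=384276336, p(107)=431149389, p(108)=483502844, p(109)=541946240, p(110)=607163746, p(111)=679903203, p(112)=761002156, p(113)=851376628, p(114)=952050665, p(115)=1064144451, p(116)=1188908248, p(117)=1327710076, p(118)=1482074143, p(119)=1653668665, p(120)=1844349560, p(121)=2056148051, p(122)=2291320912, p(123)=2552338241, p(124)=2841940500, p(125)=3163127352, p(126)=3519222692, p(127)=3913864295, p(128)=4351078600, p(129)=4835271870, p(130)=5371315400, p(131)=5964539504, p(132)=6620830889, p(133)=7346629512, p(134)=8149040695, p(135)=9035836076, p(136)=10015581680, p(137)=11097645016, p(138)=12292341831, p(139)=13610949895, p(140)=15065878135, p(141)=16670689208, p(142)=18440293320, p(143)=20390982757, p(144)=22540654445, p(145)=24908858009.
Final step: p(146) = p(145) + p(144) - p(141) - p(139) + p(134) + p(131) - p(124) - p(120) + p(111) + p(106) - p(95) - p(89) + p(76) + p(69) - p(54) - p(46) + p(29) + p(20) - p(1)
= 24908858009 + 22540654445 - 16670689208 - 13610949895 + 8149040695 + 5964539504 - 2841940500 - 1844349560 + 679903203 + 384276336 - 104651419 - 49995925 + 9289091 + 3554345 - 386155 - 105558 + 4565 + 627 - 1
= 27517052599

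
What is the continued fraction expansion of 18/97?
[0; 5, 2, 1, 1, 3]

Euclidean algorithm steps:
18 = 0 × 97 + 18
97 = 5 × 18 + 7
18 = 2 × 7 + 4
7 = 1 × 4 + 3
4 = 1 × 3 + 1
3 = 3 × 1 + 0
Continued fraction: [0; 5, 2, 1, 1, 3]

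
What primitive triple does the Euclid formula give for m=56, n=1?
(3135, 112, 3137)

Euclid's formula: a = m² - n², b = 2mn, c = m² + n²
m = 56, n = 1
a = 56² - 1² = 3136 - 1 = 3135
b = 2 × 56 × 1 = 112
c = 56² + 1² = 3136 + 1 = 3137
Verification: 3135² + 112² = 9828225 + 12544 = 9840769 = 3137² ✓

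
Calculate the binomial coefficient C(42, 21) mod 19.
12

Using Lucas' theorem:
Write n=42 and k=21 in base 19:
n in base 19: [2, 4]
k in base 19: [1, 2]
C(42,21) mod 19 = ∏ C(n_i, k_i) mod 19
Digit binomials (mod 19): C(2,1) = 2; C(4,2) = 6
Product: 2 × 6 = 12 ≡ 12 (mod 19)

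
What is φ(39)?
24

39 = 3 × 13
φ(n) = n × ∏(1 - 1/p) for each prime p dividing n
φ(39) = 39 × (1 - 1/3) × (1 - 1/13) = 24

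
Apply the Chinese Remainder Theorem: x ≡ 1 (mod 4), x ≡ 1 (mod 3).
1

Using Chinese Remainder Theorem:
M = 4 × 3 = 12
M1 = 3, M2 = 4
y1 = 3^(-1) mod 4 = 3
y2 = 4^(-1) mod 3 = 1
x = (1×3×3 + 1×4×1) mod 12 = 1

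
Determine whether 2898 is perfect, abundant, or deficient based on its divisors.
abundant

Proper divisors of 2898: sum = 1 + 2 + 3 + 6 + 7 + 9 + 14 + 18 + ... + 414 + 483 + 966 + 1449 (23 divisors) = 4590
Since 4590 > 2898, 2898 is abundant.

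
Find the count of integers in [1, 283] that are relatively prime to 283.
282

283 = 283
φ(n) = n × ∏(1 - 1/p) for each prime p dividing n
φ(283) = 283 × (1 - 1/283) = 282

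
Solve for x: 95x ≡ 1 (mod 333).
326

gcd(95, 333) = 1, so the inverse exists.
Extended Euclidean algorithm on (333, 95):
333 = 3 × 95 + 48  ⟹  48 = (1)·333 + (-3)·95
95 = 1 × 48 + 47  ⟹  47 = (-1)·333 + (4)·95
48 = 1 × 47 + 1  ⟹  1 = (2)·333 + (-7)·95
So (-7)·95 ≡ 1 (mod 333), i.e. 95^(-1) ≡ -7 ≡ 326 (mod 333).
Check: 95 × 326 = 30970 ≡ 1 (mod 333)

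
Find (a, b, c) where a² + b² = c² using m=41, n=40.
(81, 3280, 3281)

Euclid's formula: a = m² - n², b = 2mn, c = m² + n²
m = 41, n = 40
a = 41² - 40² = 1681 - 1600 = 81
b = 2 × 41 × 40 = 3280
c = 41² + 40² = 1681 + 1600 = 3281
Verification: 81² + 3280² = 6561 + 10758400 = 10764961 = 3281² ✓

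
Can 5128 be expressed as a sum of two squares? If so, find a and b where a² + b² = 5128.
42² + 58² (a=42, b=58)

Factorization: 5128 = 2^3 × 641
By Fermat: n is sum of two squares iff every prime p ≡ 3 (mod 4) appears to even power.
All primes ≡ 3 (mod 4) appear to even power.
Search a = 0, 1, 2, … for 5128 - a² a perfect square: first hit at a = 42: 5128 - 1764 = 3364 = 58².
5128 = 42² + 58² = 1764 + 3364 ✓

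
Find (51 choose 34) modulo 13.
3

Using Lucas' theorem:
Write n=51 and k=34 in base 13:
n in base 13: [3, 12]
k in base 13: [2, 8]
C(51,34) mod 13 = ∏ C(n_i, k_i) mod 13
Digit binomials (mod 13): C(3,2) = 3; C(12,8) = 495 ≡ 1
Product: 3 × 1 = 3 ≡ 3 (mod 13)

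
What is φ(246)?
80

246 = 2 × 3 × 41
φ(n) = n × ∏(1 - 1/p) for each prime p dividing n
φ(246) = 246 × (1 - 1/2) × (1 - 1/3) × (1 - 1/41) = 80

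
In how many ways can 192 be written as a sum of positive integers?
1987276856363

p(n) counts ways to write n as a sum of positive integers (order ignored).
Euler's pentagonal recurrence: p(k) = p(k-1) + p(k-2) - p(k-5) - p(k-7) + p(k-12) + p(k-15) - ... (offsets j(3j∓1)/2, signs ++--, p(0)=1, p(<0)=0).
DP table for k = 0..191: p(0)=1, p(1)=1, p(2)=2, p(3)=3, p(4)=5, p(5)=7, p(6)=11, p(7)=15, p(8)=22, p(9)=30, p(10)=42, p(11)=56, p(12)=77, p(13)=101, p(14)=135, p(15)=176, p(16)=231, p(17)=297, p(18)=385, p(19)=490, p(20)=627, p(21)=792, p(22)=1002, p(23)=1255, p(24)=1575, p(25)=1958, p(26)=2436, p(27)=3010, p(28)=3718, p(29)=4565, p(30)=5604, p(31)=6842, p(32)=8349, p(33)=10143, p(34)=12310, p(35)=14883, p(36)=17977, p(37)=21637, p(38)=26015, p(39)=31185, p(40)=37338, p(41)=44583, p(42)=53174, p(43)=63261, p(44)=75175, p(45)=89134, p(46)=105558, p(47)=124754, p(48)=147273, p(49)=173525, p(50)=204226, p(51)=239943, p(52)=281589, p(53)=329931, p(54)=386155, p(55)=451276, p(56)=526823, p(57)=614154, p(58)=715220, p(59)=831820, p(60)=966467, p(61)=1121505, p(62)=1300156, p(63)=1505499, p(64)=1741630, p(65)=2012558, p(66)=2323520, p(67)=2679689, p(68)=3087735, p(69)=3554345, p(70)=4087968, p(71)=4697205, p(72)=5392783, p(73)=6185689, p(74)=7089500, p(75)=8118264, p(76)=9289091, p(77)=10619863, p(78)=12132164, p(79)=13848650, p(80)=15796476, p(81)=18004327, p(82)=20506255, p(83)=23338469, p(84)=26543660, p(85)=30167357, p(86)=34262962, p(87)=38887673, p(88)=44108109, p(89)=49995925, p(90)=56634173, p(91)=64112359, p(92)=72533807, p(93)=82010177, p(94)=92669720, p(95)=104651419, p(96)=118114304, p(97)=133230930, p(98)=150198136, p(99)=169229875, p(100)=190569292, p(101)=214481126, p(102)=241265379, p(103)=271248950, p(104)=304801365, p(105)=342325709, p(106)=384276336, p(107)=431149389, p(108)=483502844, p(109)=541946240, p(110)=607163746, p(111)=679903203, p(112)=761002156, p(113)=851376628, p(114)=952050665, p(115)=1064144451, p(116)=1188908248, p(117)=1327710076, p(118)=1482074143, p(119)=1653668665, p(120)=1844349560, p(121)=2056148051, p(122)=2291320912, p(123)=2552338241, p(124)=2841940500, p(125)=3163127352, p(126)=3519222692, p(127)=3913864295, p(128)=4351078600, p(129)=4835271870, p(130)=5371315400, p(131)=5964539504, p(132)=6620830889, p(133)=7346629512, p(134)=8149040695, p(135)=9035836076, p(136)=10015581680, p(137)=11097645016, p(138)=12292341831, p(139)=13610949895, p(140)=15065878135, p(141)=16670689208, p(142)=18440293320, p(143)=20390982757, p(144)=22540654445, p(145)=24908858009, p(146)=27517052599, p(147)=30388671978, p(148)=33549419497, p(149)=37027355200, p(150)=40853235313, p(151)=45060624582, p(152)=49686288421, p(153)=54770336324, p(154)=60356673280, p(155)=66493182097, p(156)=73232243759, p(157)=80630964769, p(158)=88751778802, p(159)=97662728555, p(160)=107438159466, p(161)=118159068427, p(162)=129913904637, p(163)=142798995930, p(164)=156919475295, p(165)=172389800255, p(166)=189334822579, p(167)=207890420102, p(168)=228204732751, p(169)=250438925115, p(170)=274768617130, p(171)=301384802048, p(172)=330495499613, p(173)=362326859895, p(174)=397125074750, p(175)=435157697830, p(176)=476715857290, p(177)=522115831195, p(178)=571701605655, p(179)=625846753120, p(180)=684957390936, p(181)=749474411781, p(182)=819876908323, p(183)=896684817527, p(184)=980462880430, p(185)=1071823774337, p(186)=1171432692373, p(187)=1280011042268, p(188)=1398341745571, p(189)=1527273599625, p(190)=1667727404093, p(191)=1820701100652.
Final step: p(192) = p(191) + p(190) - p(187) - p(185) + p(180) + p(177) - p(170) - p(166) + p(157) + p(152) - p(141) - p(135) + p(122) + p(115) - p(100) - p(92) + p(75) + p(66) - p(47) - p(37) + p(16) + p(5)
= 1820701100652 + 1667727404093 - 1280011042268 - 1071823774337 + 684957390936 + 522115831195 - 274768617130 - 189334822579 + 80630964769 + 49686288421 - 16670689208 - 9035836076 + 2291320912 + 1064144451 - 190569292 - 72533807 + 8118264 + 2323520 - 124754 - 21637 + 231 + 7
= 1987276856363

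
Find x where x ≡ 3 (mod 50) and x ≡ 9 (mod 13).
503

Using Chinese Remainder Theorem:
M = 50 × 13 = 650
M1 = 13, M2 = 50
y1 = 13^(-1) mod 50 = 27
y2 = 50^(-1) mod 13 = 6
x = (3×13×27 + 9×50×6) mod 650 = 503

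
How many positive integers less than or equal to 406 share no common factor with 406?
168

406 = 2 × 7 × 29
φ(n) = n × ∏(1 - 1/p) for each prime p dividing n
φ(406) = 406 × (1 - 1/2) × (1 - 1/7) × (1 - 1/29) = 168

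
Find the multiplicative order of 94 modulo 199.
99

199 is prime, so ord(94) divides φ(199) = 198.
Divisors of 198: 1, 2, 3, 6, 9, 11, 18, 22, 33, 66, 99, 198.
Repeated squaring: 94^1 ≡ 94, 94^2 ≡ 80, 94^4 ≡ 32, 94^8 ≡ 29, 94^16 ≡ 45, 94^32 ≡ 35, 94^64 ≡ 31, 94^128 ≡ 165 (mod 199).
Test 94^d mod 199 for each divisor d in increasing order:
94^1 ≡ 94
94^2 ≡ 80
94^3 = 94^2·94^1 ≡ 157
94^6 = 94^4·94^2 ≡ 172
94^9 = 94^8·94^1 ≡ 139
94^11 = 94^8·94^2·94^1 ≡ 175
94^18 = 94^16·94^2 ≡ 18
94^22 = 94^16·94^4·94^2 ≡ 178
94^33 = 94^32·94^1 ≡ 106
94^66 = 94^64·94^2 ≡ 92
94^99 = 94^64·94^32·94^2·94^1 ≡ 1  ← first divisor giving 1
The order is 99.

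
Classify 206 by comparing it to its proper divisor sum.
deficient

Proper divisors of 206: sum = 1 + 2 + 103 = 106
Since 106 < 206, 206 is deficient.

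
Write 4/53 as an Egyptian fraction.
1/14 + 1/248 + 1/92008

Greedy algorithm:
4/53: ceiling(53/4) = 14, use 1/14
3/742: ceiling(742/3) = 248, use 1/248
1/92008: ceiling(92008/1) = 92008, use 1/92008
Result: 4/53 = 1/14 + 1/248 + 1/92008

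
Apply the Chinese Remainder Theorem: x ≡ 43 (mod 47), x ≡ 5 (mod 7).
278

Using Chinese Remainder Theorem:
M = 47 × 7 = 329
M1 = 7, M2 = 47
y1 = 7^(-1) mod 47 = 27
y2 = 47^(-1) mod 7 = 3
x = (43×7×27 + 5×47×3) mod 329 = 278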